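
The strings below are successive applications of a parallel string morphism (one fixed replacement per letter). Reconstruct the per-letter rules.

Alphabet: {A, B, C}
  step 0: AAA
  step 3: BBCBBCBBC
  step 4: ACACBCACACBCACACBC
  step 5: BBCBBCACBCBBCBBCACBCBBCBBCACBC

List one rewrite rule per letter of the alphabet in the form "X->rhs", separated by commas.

  step 4 ⇒ step 5: ACACBCACACBCACACBC ⇒ B·BC·B·BC·AC·BC·B·BC·B·BC·AC·BC·B·BC·B·BC·AC·BC
    A ↦ B
    B ↦ AC
    C ↦ BC

A->B, B->AC, C->BC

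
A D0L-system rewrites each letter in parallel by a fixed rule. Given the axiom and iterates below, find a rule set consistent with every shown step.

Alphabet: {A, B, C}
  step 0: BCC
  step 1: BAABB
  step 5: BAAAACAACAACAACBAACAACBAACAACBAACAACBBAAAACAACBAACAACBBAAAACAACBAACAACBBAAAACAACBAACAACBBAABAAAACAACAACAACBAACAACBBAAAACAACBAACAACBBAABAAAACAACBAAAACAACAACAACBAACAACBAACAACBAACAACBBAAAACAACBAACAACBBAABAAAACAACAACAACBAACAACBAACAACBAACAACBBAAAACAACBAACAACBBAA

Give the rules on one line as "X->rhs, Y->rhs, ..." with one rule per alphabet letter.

  step 0 ⇒ step 1: BCC ⇒ BAA·B·B
    B ↦ BAA
    C ↦ B
    A ↦ AAC  (constrained at step 1)

A->AAC, B->BAA, C->B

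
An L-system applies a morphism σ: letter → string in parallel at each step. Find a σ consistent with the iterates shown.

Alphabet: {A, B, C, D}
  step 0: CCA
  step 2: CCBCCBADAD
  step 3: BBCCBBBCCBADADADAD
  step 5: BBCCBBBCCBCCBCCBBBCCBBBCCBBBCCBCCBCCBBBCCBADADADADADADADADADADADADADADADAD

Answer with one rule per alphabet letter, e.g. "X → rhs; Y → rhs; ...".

  step 2 ⇒ step 3: CCBCCBADAD ⇒ B·B·CCB·B·B·CCB·AD·AD·AD·AD
    A ↦ AD
    B ↦ CCB
    C ↦ B
    D ↦ AD

A->AD, B->CCB, C->B, D->AD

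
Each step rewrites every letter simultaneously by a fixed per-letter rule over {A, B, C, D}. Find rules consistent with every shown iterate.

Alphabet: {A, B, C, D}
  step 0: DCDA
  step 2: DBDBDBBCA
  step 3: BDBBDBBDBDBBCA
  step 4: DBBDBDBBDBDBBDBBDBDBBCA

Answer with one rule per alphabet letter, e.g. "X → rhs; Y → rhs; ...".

  step 3 ⇒ step 4: BDBBDBBDBDBBCA ⇒ DB·B·DB·DB·B·DB·DB·B·DB·B·DB·DB·B·CA
    A ↦ CA
    B ↦ DB
    C ↦ B
    D ↦ B

A->CA, B->DB, C->B, D->B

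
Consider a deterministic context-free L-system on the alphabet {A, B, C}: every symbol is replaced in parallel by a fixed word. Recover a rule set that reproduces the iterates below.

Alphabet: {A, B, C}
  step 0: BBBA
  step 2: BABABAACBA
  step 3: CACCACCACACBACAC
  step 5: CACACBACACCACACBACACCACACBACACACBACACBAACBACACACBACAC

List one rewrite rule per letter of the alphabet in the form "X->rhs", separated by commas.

  step 2 ⇒ step 3: BABABAACBA ⇒ C·AC·C·AC·C·AC·AC·BA·C·AC
    A ↦ AC
    B ↦ C
    C ↦ BA

A->AC, B->C, C->BA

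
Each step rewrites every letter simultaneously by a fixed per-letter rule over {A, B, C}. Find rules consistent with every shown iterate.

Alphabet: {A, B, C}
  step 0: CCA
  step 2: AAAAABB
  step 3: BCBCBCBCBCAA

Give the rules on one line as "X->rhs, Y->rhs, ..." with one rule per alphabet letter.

A->BC, B->A, C->BB

  step 2 ⇒ step 3: AAAAABB ⇒ BC·BC·BC·BC·BC·A·A
    A ↦ BC
    B ↦ A
    C ↦ BB  (constrained at step 0)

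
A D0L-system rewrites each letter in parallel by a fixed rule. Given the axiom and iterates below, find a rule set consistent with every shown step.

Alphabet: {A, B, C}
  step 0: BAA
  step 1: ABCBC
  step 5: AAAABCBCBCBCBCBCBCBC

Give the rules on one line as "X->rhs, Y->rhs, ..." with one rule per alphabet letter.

  step 0 ⇒ step 1: BAA ⇒ A·BC·BC
    A ↦ BC
    B ↦ A
    C ↦ A  (constrained at step 1)

A->BC, B->A, C->A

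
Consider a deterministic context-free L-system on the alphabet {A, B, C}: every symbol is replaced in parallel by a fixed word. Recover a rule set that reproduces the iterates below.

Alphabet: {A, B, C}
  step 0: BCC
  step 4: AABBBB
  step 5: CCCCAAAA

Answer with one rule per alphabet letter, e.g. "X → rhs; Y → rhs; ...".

A->CC, B->A, C->B

  step 4 ⇒ step 5: AABBBB ⇒ CC·CC·A·A·A·A
    A ↦ CC
    B ↦ A
    C ↦ B  (constrained at step 0)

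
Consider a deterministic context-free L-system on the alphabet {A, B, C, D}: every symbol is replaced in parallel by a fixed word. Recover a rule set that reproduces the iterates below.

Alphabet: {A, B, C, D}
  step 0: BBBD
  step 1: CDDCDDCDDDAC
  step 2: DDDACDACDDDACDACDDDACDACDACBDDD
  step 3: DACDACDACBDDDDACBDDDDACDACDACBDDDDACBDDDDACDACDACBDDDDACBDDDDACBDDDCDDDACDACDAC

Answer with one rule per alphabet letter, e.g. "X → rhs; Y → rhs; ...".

  step 2 ⇒ step 3: DDDACDACDDDACDACDDDACDACDACBDDD ⇒ DAC·DAC·DAC·BD·DD·DAC·BD·DD·DAC·DAC·DAC·BD·DD·DAC·BD·DD·DAC·DAC·DAC·BD·DD·DAC·BD·DD·DAC·BD·DD·CDD·DAC·DAC·DAC
    A ↦ BD
    B ↦ CDD
    C ↦ DD
    D ↦ DAC

A->BD, B->CDD, C->DD, D->DAC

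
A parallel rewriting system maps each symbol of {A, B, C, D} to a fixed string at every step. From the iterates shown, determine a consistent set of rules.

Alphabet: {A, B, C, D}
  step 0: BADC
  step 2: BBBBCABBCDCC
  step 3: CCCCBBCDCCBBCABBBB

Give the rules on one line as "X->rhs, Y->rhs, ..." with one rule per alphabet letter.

  step 2 ⇒ step 3: BBBBCABBCDCC ⇒ C·C·C·C·BB·CD·C·C·BB·CA·BB·BB
    A ↦ CD
    B ↦ C
    C ↦ BB
    D ↦ CA

A->CD, B->C, C->BB, D->CA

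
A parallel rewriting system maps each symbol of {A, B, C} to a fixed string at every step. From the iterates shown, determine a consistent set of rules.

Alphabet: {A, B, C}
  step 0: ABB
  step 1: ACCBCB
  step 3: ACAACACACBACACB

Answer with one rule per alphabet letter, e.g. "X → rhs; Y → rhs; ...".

  step 0 ⇒ step 1: ABB ⇒ AC·CB·CB
    A ↦ AC
    B ↦ CB
    C ↦ A  (constrained at step 1)

A->AC, B->CB, C->A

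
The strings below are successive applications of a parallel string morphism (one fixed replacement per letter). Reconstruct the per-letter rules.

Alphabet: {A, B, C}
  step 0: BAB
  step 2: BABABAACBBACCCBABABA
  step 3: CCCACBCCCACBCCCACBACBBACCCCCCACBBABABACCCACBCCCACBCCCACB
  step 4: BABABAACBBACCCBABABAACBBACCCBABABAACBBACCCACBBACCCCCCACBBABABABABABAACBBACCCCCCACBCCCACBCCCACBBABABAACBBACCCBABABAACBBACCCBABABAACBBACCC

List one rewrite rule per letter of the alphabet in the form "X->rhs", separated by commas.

  step 3 ⇒ step 4: CCCACBCCCACBCCCACBACBBACCCCCCACBBABABACCCACBCCCACBCCCACB ⇒ BA·BA·BA·ACB·BA·CCC·BA·BA·BA·ACB·BA·CCC·BA·BA·BA·ACB·BA·CCC·ACB·BA·CCC·CCC·ACB·BA·BA·BA·BA·BA·BA·ACB·BA·CCC·CCC·ACB·CCC·ACB·CCC·ACB·BA·BA·BA·ACB·BA·CCC·BA·BA·BA·ACB·BA·CCC·BA·BA·BA·ACB·BA·CCC
    A ↦ ACB
    B ↦ CCC
    C ↦ BA

A->ACB, B->CCC, C->BA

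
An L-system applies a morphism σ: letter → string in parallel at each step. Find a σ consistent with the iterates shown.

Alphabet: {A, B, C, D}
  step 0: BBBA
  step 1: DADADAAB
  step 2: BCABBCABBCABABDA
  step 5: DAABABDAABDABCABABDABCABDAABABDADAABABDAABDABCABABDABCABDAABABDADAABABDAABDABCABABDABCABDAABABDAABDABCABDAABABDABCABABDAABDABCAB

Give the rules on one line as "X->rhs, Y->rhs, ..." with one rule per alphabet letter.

A->AB, B->DA, C->AB, D->BC

  step 1 ⇒ step 2: DADADAAB ⇒ BC·AB·BC·AB·BC·AB·AB·DA
    A ↦ AB
    B ↦ DA
    D ↦ BC
    C ↦ AB  (constrained at step 2)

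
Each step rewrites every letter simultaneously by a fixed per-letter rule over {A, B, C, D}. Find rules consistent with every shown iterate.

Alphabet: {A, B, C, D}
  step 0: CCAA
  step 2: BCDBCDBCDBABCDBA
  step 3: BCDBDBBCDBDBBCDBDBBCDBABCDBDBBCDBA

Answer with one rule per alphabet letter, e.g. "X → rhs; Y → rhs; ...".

A->BA, B->BCD, C->B, D->DB

  step 2 ⇒ step 3: BCDBCDBCDBABCDBA ⇒ BCD·B·DB·BCD·B·DB·BCD·B·DB·BCD·BA·BCD·B·DB·BCD·BA
    A ↦ BA
    B ↦ BCD
    C ↦ B
    D ↦ DB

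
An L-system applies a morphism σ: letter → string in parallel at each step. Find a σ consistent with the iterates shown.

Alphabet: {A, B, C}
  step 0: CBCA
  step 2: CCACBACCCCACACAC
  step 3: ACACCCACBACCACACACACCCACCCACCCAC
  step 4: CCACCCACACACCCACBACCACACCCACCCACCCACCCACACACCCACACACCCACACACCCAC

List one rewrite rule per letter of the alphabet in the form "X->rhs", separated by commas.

A->CC, B->BA, C->AC

  step 3 ⇒ step 4: ACACCCACBACCACACACACCCACCCACCCAC ⇒ CC·AC·CC·AC·AC·AC·CC·AC·BA·CC·AC·AC·CC·AC·CC·AC·CC·AC·CC·AC·AC·AC·CC·AC·AC·AC·CC·AC·AC·AC·CC·AC
    A ↦ CC
    B ↦ BA
    C ↦ AC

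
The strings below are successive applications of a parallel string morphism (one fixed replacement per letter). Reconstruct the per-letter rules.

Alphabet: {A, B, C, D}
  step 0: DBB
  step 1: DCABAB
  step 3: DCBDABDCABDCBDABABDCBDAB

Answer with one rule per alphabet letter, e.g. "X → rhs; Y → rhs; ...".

  step 0 ⇒ step 1: DBB ⇒ DC·AB·AB
    B ↦ AB
    D ↦ DC
    A ↦ BD  (constrained at step 1)
    C ↦ BD  (constrained at step 1)

A->BD, B->AB, C->BD, D->DC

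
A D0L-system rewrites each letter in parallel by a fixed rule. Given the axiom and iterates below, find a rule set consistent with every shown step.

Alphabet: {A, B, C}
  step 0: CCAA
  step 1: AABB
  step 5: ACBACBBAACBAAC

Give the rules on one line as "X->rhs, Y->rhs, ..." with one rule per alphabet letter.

  step 0 ⇒ step 1: CCAA ⇒ A·A·B·B
    A ↦ B
    C ↦ A
    B ↦ AC  (constrained at step 1)

A->B, B->AC, C->A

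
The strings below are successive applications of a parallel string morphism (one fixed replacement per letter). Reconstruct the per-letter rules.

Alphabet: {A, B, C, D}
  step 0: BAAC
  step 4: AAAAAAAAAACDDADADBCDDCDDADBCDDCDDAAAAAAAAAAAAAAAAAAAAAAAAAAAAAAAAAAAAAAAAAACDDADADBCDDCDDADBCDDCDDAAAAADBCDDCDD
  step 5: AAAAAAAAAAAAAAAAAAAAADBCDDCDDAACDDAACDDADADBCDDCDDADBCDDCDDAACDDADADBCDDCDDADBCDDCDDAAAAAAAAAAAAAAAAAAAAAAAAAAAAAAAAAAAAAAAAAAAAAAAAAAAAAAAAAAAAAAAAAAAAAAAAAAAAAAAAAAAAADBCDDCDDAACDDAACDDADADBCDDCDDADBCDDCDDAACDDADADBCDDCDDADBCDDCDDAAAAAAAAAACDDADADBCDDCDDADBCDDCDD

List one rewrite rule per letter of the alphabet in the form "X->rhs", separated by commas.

  step 4 ⇒ step 5: AAAAAAAAAACDDADADBCDDCDDADBCDDCDDAAAAAAAAAAAAAAAAAAAAAAAAAAAAAAAAAAAAAAAAAACDDADADBCDDCDDADBCDDCDDAAAAADBCDDCDD ⇒ AA·AA·AA·AA·AA·AA·AA·AA·AA·AA·ADB·CDD·CDD·AA·CDD·AA·CDD·AD·ADB·CDD·CDD·ADB·CDD·CDD·AA·CDD·AD·ADB·CDD·CDD·ADB·CDD·CDD·AA·AA·AA·AA·AA·AA·AA·AA·AA·AA·AA·AA·AA·AA·AA·AA·AA·AA·AA·AA·AA·AA·AA·AA·AA·AA·AA·AA·AA·AA·AA·AA·AA·AA·AA·AA·AA·AA·AA·AA·AA·AA·ADB·CDD·CDD·AA·CDD·AA·CDD·AD·ADB·CDD·CDD·ADB·CDD·CDD·AA·CDD·AD·ADB·CDD·CDD·ADB·CDD·CDD·AA·AA·AA·AA·AA·CDD·AD·ADB·CDD·CDD·ADB·CDD·CDD
    A ↦ AA
    B ↦ AD
    C ↦ ADB
    D ↦ CDD

A->AA, B->AD, C->ADB, D->CDD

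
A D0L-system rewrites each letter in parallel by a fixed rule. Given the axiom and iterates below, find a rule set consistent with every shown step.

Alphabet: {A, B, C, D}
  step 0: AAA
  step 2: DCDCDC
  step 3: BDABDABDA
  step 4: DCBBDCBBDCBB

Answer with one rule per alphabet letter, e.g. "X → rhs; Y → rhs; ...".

A->B, B->DC, C->DA, D->B

  step 3 ⇒ step 4: BDABDABDA ⇒ DC·B·B·DC·B·B·DC·B·B
    A ↦ B
    B ↦ DC
    D ↦ B
  step 2 ⇒ step 3: DCDCDC ⇒ B·DA·B·DA·B·DA
    C ↦ DA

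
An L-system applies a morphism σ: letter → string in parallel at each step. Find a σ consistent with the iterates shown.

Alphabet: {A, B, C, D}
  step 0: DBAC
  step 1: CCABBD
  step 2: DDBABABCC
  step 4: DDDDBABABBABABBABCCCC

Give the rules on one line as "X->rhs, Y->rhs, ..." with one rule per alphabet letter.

  step 1 ⇒ step 2: CCABBD ⇒ D·D·B·AB·AB·CC
    A ↦ B
    B ↦ AB
    C ↦ D
    D ↦ CC

A->B, B->AB, C->D, D->CC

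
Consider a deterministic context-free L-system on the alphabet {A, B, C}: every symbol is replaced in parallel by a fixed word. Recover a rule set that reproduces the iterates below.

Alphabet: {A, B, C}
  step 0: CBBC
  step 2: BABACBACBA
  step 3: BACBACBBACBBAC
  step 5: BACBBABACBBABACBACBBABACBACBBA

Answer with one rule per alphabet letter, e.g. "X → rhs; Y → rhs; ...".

A->C, B->BA, C->B

  step 2 ⇒ step 3: BABACBACBA ⇒ BA·C·BA·C·B·BA·C·B·BA·C
    A ↦ C
    B ↦ BA
    C ↦ B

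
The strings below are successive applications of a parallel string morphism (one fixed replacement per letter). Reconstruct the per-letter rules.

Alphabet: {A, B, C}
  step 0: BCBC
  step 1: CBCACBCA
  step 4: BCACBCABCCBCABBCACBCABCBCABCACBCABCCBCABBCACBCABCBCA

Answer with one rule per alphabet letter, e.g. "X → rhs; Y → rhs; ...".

A->B, B->C, C->BCA

  step 0 ⇒ step 1: BCBC ⇒ C·BCA·C·BCA
    B ↦ C
    C ↦ BCA
    A ↦ B  (constrained at step 1)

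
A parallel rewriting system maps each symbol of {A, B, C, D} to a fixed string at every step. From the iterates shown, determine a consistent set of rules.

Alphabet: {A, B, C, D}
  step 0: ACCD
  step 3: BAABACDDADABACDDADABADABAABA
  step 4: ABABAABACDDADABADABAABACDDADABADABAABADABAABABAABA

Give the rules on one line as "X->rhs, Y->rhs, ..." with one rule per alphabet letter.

  step 3 ⇒ step 4: BAABACDDADABACDDADABADABAABA ⇒ A·BA·BA·A·BA·CD·DA·DA·BA·DA·BA·A·BA·CD·DA·DA·BA·DA·BA·A·BA·DA·BA·A·BA·BA·A·BA
    A ↦ BA
    B ↦ A
    C ↦ CD
    D ↦ DA

A->BA, B->A, C->CD, D->DA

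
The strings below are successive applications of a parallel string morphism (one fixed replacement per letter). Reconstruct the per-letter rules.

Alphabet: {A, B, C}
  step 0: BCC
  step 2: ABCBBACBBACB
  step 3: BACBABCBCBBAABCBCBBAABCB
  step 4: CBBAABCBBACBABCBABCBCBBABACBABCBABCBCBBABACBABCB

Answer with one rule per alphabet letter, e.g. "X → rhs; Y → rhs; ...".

A->BA, B->CB, C->AB

  step 3 ⇒ step 4: BACBABCBCBBAABCBCBBAABCB ⇒ CB·BA·AB·CB·BA·CB·AB·CB·AB·CB·CB·BA·BA·CB·AB·CB·AB·CB·CB·BA·BA·CB·AB·CB
    A ↦ BA
    B ↦ CB
    C ↦ AB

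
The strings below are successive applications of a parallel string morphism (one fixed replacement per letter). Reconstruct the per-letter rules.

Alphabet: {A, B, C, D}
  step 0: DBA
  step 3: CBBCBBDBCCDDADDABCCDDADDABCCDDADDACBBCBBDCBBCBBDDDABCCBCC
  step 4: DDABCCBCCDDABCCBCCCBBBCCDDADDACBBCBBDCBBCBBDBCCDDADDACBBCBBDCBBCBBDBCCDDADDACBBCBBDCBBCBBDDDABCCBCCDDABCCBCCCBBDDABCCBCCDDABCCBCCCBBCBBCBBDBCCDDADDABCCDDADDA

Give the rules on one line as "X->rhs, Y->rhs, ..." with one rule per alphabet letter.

A->D, B->BCC, C->DDA, D->CBB

  step 3 ⇒ step 4: CBBCBBDBCCDDADDABCCDDADDABCCDDADDACBBCBBDCBBCBBDDDABCCBCC ⇒ DDA·BCC·BCC·DDA·BCC·BCC·CBB·BCC·DDA·DDA·CBB·CBB·D·CBB·CBB·D·BCC·DDA·DDA·CBB·CBB·D·CBB·CBB·D·BCC·DDA·DDA·CBB·CBB·D·CBB·CBB·D·DDA·BCC·BCC·DDA·BCC·BCC·CBB·DDA·BCC·BCC·DDA·BCC·BCC·CBB·CBB·CBB·D·BCC·DDA·DDA·BCC·DDA·DDA
    A ↦ D
    B ↦ BCC
    C ↦ DDA
    D ↦ CBB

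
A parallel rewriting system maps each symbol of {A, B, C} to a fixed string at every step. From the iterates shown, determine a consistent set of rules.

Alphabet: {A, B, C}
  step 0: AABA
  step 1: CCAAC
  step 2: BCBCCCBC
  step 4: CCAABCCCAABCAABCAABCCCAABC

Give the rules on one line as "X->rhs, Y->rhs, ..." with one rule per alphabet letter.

  step 1 ⇒ step 2: CCAAC ⇒ BC·BC·C·C·BC
    A ↦ C
    C ↦ BC
  step 0 ⇒ step 1: AABA ⇒ C·C·AA·C
    B ↦ AA

A->C, B->AA, C->BC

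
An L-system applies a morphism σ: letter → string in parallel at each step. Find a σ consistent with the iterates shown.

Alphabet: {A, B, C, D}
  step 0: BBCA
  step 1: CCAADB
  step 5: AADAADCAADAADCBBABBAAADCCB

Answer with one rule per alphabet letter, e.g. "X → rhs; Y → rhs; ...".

A->B, B->C, C->AAD, D->A

  step 0 ⇒ step 1: BBCA ⇒ C·C·AAD·B
    A ↦ B
    B ↦ C
    C ↦ AAD
    D ↦ A  (constrained at step 1)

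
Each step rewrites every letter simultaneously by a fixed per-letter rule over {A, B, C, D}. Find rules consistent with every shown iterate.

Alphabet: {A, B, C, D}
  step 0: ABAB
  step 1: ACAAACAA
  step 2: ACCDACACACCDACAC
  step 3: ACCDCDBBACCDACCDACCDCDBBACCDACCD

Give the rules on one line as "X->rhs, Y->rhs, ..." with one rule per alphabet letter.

  step 2 ⇒ step 3: ACCDACACACCDACAC ⇒ AC·CD·CD·BB·AC·CD·AC·CD·AC·CD·CD·BB·AC·CD·AC·CD
    A ↦ AC
    C ↦ CD
    D ↦ BB
  step 0 ⇒ step 1: ABAB ⇒ AC·AA·AC·AA
    B ↦ AA

A->AC, B->AA, C->CD, D->BB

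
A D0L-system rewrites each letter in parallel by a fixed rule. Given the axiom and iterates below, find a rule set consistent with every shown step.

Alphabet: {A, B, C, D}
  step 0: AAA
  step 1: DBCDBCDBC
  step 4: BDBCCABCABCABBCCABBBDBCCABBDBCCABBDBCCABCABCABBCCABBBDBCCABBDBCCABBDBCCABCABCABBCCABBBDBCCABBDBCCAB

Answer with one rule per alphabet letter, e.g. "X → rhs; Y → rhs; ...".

  step 0 ⇒ step 1: AAA ⇒ DBC·DBC·DBC
    A ↦ DBC
    B ↦ CAB  (constrained at step 1)
    C ↦ B  (constrained at step 1)
    D ↦ BC  (constrained at step 1)

A->DBC, B->CAB, C->B, D->BC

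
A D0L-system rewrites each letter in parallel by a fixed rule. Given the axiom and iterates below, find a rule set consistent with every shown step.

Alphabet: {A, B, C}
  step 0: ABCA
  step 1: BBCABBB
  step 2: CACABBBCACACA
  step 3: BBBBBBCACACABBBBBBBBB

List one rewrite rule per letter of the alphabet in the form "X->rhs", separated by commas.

A->BB, B->CA, C->B

  step 2 ⇒ step 3: CACABBBCACACA ⇒ B·BB·B·BB·CA·CA·CA·B·BB·B·BB·B·BB
    A ↦ BB
    B ↦ CA
    C ↦ B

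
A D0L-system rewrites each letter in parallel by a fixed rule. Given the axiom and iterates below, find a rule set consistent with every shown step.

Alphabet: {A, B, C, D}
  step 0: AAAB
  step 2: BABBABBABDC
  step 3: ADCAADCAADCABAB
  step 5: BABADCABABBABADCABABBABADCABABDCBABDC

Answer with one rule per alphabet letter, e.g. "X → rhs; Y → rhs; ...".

A->DC, B->A, C->AB, D->B

  step 2 ⇒ step 3: BABBABBABDC ⇒ A·DC·A·A·DC·A·A·DC·A·B·AB
    A ↦ DC
    B ↦ A
    C ↦ AB
    D ↦ B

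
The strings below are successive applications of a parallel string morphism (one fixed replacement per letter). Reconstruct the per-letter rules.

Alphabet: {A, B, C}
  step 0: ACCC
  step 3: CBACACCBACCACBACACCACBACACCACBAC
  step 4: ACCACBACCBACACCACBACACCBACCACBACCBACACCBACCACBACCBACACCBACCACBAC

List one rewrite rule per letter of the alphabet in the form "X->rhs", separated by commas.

A->CB, B->CA, C->AC

  step 3 ⇒ step 4: CBACACCBACCACBACACCACBACACCACBAC ⇒ AC·CA·CB·AC·CB·AC·AC·CA·CB·AC·AC·CB·AC·CA·CB·AC·CB·AC·AC·CB·AC·CA·CB·AC·CB·AC·AC·CB·AC·CA·CB·AC
    A ↦ CB
    B ↦ CA
    C ↦ AC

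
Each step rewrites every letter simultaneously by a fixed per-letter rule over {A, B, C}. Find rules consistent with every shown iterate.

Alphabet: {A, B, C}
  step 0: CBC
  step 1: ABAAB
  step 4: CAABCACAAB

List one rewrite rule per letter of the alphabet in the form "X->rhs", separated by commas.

A->C, B->A, C->AB

  step 0 ⇒ step 1: CBC ⇒ AB·A·AB
    B ↦ A
    C ↦ AB
    A ↦ C  (constrained at step 1)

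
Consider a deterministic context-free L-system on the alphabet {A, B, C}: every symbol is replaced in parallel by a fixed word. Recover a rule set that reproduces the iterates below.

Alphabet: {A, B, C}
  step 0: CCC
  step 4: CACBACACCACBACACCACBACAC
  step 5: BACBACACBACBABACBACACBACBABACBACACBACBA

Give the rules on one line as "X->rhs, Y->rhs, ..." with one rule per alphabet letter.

  step 4 ⇒ step 5: CACBACACCACBACACCACBACAC ⇒ BA·C·BA·CA·C·BA·C·BA·BA·C·BA·CA·C·BA·C·BA·BA·C·BA·CA·C·BA·C·BA
    A ↦ C
    B ↦ CA
    C ↦ BA

A->C, B->CA, C->BA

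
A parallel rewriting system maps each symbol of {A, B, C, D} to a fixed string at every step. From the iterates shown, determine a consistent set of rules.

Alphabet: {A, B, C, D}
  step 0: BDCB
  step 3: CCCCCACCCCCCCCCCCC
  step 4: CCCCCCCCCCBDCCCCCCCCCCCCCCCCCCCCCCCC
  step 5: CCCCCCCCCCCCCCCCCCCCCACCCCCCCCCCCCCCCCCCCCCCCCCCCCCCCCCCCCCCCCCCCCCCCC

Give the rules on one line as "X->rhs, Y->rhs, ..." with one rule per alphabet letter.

  step 4 ⇒ step 5: CCCCCCCCCCBDCCCCCCCCCCCCCCCCCCCCCCCC ⇒ CC·CC·CC·CC·CC·CC·CC·CC·CC·CC·C·A·CC·CC·CC·CC·CC·CC·CC·CC·CC·CC·CC·CC·CC·CC·CC·CC·CC·CC·CC·CC·CC·CC·CC·CC
    B ↦ C
    C ↦ CC
    D ↦ A
  step 3 ⇒ step 4: CCCCCACCCCCCCCCCCC ⇒ CC·CC·CC·CC·CC·BD·CC·CC·CC·CC·CC·CC·CC·CC·CC·CC·CC·CC
    A ↦ BD

A->BD, B->C, C->CC, D->A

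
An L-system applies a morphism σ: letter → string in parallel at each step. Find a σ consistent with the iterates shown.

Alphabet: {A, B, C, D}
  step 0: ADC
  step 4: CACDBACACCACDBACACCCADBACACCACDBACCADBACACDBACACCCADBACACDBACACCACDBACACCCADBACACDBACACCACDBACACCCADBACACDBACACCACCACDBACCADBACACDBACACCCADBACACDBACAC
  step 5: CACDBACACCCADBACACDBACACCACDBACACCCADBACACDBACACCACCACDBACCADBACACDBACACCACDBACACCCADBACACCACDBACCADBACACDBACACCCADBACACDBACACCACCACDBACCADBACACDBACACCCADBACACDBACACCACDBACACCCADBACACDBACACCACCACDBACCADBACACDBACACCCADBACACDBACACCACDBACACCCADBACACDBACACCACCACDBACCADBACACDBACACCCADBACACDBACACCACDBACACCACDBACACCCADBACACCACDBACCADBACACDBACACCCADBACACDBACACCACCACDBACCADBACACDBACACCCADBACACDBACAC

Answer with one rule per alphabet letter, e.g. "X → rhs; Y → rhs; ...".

A->DBA, B->A, C->CAC, D->CC

  step 4 ⇒ step 5: CACDBACACCACDBACACCCADBACACCACDBACCADBACACDBACACCCADBACACDBACACCACDBACACCCADBACACDBACACCACDBACACCCADBACACDBACACCACCACDBACCADBACACDBACACCCADBACACDBACAC ⇒ CAC·DBA·CAC·CC·A·DBA·CAC·DBA·CAC·CAC·DBA·CAC·CC·A·DBA·CAC·DBA·CAC·CAC·CAC·DBA·CC·A·DBA·CAC·DBA·CAC·CAC·DBA·CAC·CC·A·DBA·CAC·CAC·DBA·CC·A·DBA·CAC·DBA·CAC·CC·A·DBA·CAC·DBA·CAC·CAC·CAC·DBA·CC·A·DBA·CAC·DBA·CAC·CC·A·DBA·CAC·DBA·CAC·CAC·DBA·CAC·CC·A·DBA·CAC·DBA·CAC·CAC·CAC·DBA·CC·A·DBA·CAC·DBA·CAC·CC·A·DBA·CAC·DBA·CAC·CAC·DBA·CAC·CC·A·DBA·CAC·DBA·CAC·CAC·CAC·DBA·CC·A·DBA·CAC·DBA·CAC·CC·A·DBA·CAC·DBA·CAC·CAC·DBA·CAC·CAC·DBA·CAC·CC·A·DBA·CAC·CAC·DBA·CC·A·DBA·CAC·DBA·CAC·CC·A·DBA·CAC·DBA·CAC·CAC·CAC·DBA·CC·A·DBA·CAC·DBA·CAC·CC·A·DBA·CAC·DBA·CAC
    A ↦ DBA
    B ↦ A
    C ↦ CAC
    D ↦ CC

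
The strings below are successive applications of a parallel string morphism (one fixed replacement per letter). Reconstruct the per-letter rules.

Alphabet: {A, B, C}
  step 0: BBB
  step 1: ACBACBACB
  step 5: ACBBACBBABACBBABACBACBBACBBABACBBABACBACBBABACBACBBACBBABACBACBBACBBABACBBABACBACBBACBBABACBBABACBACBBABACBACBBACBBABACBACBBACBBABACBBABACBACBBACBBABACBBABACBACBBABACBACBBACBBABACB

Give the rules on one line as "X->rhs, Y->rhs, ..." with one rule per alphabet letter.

A->B, B->ACB, C->AB

  step 0 ⇒ step 1: BBB ⇒ ACB·ACB·ACB
    B ↦ ACB
    A ↦ B  (constrained at step 1)
    C ↦ AB  (constrained at step 1)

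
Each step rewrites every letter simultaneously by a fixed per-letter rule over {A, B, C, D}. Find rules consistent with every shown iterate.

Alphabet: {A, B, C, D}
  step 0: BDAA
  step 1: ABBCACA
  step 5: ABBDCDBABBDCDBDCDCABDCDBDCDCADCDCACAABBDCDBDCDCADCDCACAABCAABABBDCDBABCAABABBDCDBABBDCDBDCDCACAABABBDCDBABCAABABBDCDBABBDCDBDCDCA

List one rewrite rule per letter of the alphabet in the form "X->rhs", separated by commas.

A->CA, B->AB, C->DCD, D->B

  step 0 ⇒ step 1: BDAA ⇒ AB·B·CA·CA
    A ↦ CA
    B ↦ AB
    D ↦ B
    C ↦ DCD  (constrained at step 1)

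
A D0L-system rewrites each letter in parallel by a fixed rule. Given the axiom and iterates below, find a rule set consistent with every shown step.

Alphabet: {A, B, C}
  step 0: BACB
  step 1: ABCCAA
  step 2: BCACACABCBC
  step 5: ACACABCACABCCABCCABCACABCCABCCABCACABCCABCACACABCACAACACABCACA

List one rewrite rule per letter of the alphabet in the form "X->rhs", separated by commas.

  step 1 ⇒ step 2: ABCCAA ⇒ BC·A·CA·CA·BC·BC
    A ↦ BC
    B ↦ A
    C ↦ CA

A->BC, B->A, C->CA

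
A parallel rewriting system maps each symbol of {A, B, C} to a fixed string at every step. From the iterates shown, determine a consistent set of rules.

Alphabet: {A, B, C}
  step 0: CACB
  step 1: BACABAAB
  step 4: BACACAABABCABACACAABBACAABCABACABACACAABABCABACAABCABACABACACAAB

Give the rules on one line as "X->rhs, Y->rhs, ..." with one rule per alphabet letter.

A->CA, B->AB, C->BA

  step 0 ⇒ step 1: CACB ⇒ BA·CA·BA·AB
    A ↦ CA
    B ↦ AB
    C ↦ BA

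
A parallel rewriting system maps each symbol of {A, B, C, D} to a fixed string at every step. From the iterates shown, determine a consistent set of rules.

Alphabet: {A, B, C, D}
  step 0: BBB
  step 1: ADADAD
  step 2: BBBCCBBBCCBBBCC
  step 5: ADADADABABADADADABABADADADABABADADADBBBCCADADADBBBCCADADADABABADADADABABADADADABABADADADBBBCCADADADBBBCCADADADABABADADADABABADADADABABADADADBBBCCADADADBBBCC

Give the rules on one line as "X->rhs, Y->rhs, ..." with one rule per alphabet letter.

A->BBB, B->AD, C->AB, D->CC

  step 1 ⇒ step 2: ADADAD ⇒ BBB·CC·BBB·CC·BBB·CC
    A ↦ BBB
    D ↦ CC
  step 0 ⇒ step 1: BBB ⇒ AD·AD·AD
    B ↦ AD
    C ↦ AB  (constrained at step 2)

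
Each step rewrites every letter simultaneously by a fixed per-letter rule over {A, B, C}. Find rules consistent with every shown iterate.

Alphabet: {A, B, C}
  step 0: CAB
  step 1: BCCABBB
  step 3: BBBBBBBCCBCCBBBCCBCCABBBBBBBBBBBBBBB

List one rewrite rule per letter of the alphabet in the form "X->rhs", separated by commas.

A->AB, B->BB, C->BCC

  step 0 ⇒ step 1: CAB ⇒ BCC·AB·BB
    A ↦ AB
    B ↦ BB
    C ↦ BCC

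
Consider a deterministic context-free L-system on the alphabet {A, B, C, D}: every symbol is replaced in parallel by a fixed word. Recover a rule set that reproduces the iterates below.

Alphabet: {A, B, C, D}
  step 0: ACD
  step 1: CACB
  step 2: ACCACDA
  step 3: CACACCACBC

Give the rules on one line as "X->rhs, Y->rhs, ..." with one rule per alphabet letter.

  step 2 ⇒ step 3: ACCACDA ⇒ C·AC·AC·C·AC·B·C
    A ↦ C
    C ↦ AC
    D ↦ B
  step 1 ⇒ step 2: CACB ⇒ AC·C·AC·DA
    B ↦ DA

A->C, B->DA, C->AC, D->B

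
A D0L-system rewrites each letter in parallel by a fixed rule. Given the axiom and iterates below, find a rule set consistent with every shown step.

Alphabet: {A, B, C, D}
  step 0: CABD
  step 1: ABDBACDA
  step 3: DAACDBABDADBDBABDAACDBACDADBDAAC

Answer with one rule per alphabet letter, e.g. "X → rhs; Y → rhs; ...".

  step 0 ⇒ step 1: CABD ⇒ AB·DB·AC·DA
    A ↦ DB
    B ↦ AC
    C ↦ AB
    D ↦ DA

A->DB, B->AC, C->AB, D->DA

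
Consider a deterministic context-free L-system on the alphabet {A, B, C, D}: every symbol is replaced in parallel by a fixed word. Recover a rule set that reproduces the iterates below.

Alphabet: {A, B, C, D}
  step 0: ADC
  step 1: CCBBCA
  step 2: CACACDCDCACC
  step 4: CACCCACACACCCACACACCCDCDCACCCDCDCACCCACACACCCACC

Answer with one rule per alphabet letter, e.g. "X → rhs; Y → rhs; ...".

A->CC, B->CD, C->CA, D->BB

  step 1 ⇒ step 2: CCBBCA ⇒ CA·CA·CD·CD·CA·CC
    A ↦ CC
    B ↦ CD
    C ↦ CA
  step 0 ⇒ step 1: ADC ⇒ CC·BB·CA
    D ↦ BB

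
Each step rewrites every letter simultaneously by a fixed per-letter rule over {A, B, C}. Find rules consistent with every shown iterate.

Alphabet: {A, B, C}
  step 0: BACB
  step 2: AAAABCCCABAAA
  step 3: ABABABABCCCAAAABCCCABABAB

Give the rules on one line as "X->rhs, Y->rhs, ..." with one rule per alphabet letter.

A->AB, B->CCC, C->A

  step 2 ⇒ step 3: AAAABCCCABAAA ⇒ AB·AB·AB·AB·CCC·A·A·A·AB·CCC·AB·AB·AB
    A ↦ AB
    B ↦ CCC
    C ↦ A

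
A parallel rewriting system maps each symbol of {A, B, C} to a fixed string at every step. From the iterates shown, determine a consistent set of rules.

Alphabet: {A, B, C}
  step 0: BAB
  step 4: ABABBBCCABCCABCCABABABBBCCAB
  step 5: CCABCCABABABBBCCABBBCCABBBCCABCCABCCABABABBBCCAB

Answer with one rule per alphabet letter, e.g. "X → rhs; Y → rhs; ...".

A->CC, B->AB, C->B

  step 4 ⇒ step 5: ABABBBCCABCCABCCABABABBBCCAB ⇒ CC·AB·CC·AB·AB·AB·B·B·CC·AB·B·B·CC·AB·B·B·CC·AB·CC·AB·CC·AB·AB·AB·B·B·CC·AB
    A ↦ CC
    B ↦ AB
    C ↦ B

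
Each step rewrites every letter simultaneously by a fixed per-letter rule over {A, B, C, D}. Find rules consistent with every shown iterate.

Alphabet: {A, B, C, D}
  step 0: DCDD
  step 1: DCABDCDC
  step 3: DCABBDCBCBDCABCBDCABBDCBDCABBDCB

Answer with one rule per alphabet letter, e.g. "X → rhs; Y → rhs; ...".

  step 0 ⇒ step 1: DCDD ⇒ DC·AB·DC·DC
    C ↦ AB
    D ↦ DC
    A ↦ BD  (constrained at step 1)
    B ↦ CB  (constrained at step 1)

A->BD, B->CB, C->AB, D->DC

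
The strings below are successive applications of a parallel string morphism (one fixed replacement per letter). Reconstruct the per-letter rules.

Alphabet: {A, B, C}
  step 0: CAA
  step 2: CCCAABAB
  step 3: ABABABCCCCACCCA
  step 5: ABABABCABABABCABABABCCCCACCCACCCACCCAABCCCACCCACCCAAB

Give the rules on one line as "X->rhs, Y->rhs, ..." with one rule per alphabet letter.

  step 2 ⇒ step 3: CCCAABAB ⇒ AB·AB·AB·C·C·CCA·C·CCA
    A ↦ C
    B ↦ CCA
    C ↦ AB

A->C, B->CCA, C->AB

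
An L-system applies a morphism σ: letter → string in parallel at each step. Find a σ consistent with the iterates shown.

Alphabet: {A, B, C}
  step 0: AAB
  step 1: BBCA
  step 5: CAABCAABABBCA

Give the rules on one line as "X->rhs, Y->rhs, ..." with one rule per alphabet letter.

  step 0 ⇒ step 1: AAB ⇒ B·B·CA
    A ↦ B
    B ↦ CA
    C ↦ A  (constrained at step 1)

A->B, B->CA, C->A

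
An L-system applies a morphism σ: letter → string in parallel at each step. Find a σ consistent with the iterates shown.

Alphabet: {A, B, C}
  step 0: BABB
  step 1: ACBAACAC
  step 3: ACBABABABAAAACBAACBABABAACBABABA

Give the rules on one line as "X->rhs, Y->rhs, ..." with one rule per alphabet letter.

  step 0 ⇒ step 1: BABB ⇒ AC·BA·AC·AC
    A ↦ BA
    B ↦ AC
    C ↦ AA  (constrained at step 1)

A->BA, B->AC, C->AA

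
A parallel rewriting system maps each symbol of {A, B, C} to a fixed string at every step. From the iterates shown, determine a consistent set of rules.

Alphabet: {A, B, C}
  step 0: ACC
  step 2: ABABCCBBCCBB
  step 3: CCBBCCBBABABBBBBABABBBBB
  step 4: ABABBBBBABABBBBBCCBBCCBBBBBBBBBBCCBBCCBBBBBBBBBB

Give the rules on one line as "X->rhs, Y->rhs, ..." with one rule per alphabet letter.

  step 3 ⇒ step 4: CCBBCCBBABABBBBBABABBBBB ⇒ AB·AB·BB·BB·AB·AB·BB·BB·CC·BB·CC·BB·BB·BB·BB·BB·CC·BB·CC·BB·BB·BB·BB·BB
    A ↦ CC
    B ↦ BB
    C ↦ AB

A->CC, B->BB, C->AB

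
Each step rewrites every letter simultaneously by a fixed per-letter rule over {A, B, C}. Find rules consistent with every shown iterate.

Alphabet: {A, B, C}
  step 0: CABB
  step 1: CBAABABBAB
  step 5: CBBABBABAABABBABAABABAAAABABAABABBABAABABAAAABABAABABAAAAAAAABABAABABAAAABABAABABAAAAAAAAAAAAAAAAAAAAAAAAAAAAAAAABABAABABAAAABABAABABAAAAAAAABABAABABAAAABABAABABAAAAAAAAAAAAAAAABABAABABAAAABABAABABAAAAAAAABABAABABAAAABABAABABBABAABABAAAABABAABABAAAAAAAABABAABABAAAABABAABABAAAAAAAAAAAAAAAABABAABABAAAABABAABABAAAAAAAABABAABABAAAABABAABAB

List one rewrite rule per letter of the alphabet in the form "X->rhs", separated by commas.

  step 0 ⇒ step 1: CABB ⇒ CB·AA·BAB·BAB
    A ↦ AA
    B ↦ BAB
    C ↦ CB

A->AA, B->BAB, C->CB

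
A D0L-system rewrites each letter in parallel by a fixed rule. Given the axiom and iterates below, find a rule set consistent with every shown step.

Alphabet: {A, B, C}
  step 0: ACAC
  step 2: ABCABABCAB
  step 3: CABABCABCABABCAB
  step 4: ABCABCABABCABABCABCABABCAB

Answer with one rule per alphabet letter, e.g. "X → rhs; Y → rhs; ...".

  step 3 ⇒ step 4: CABABCABCABABCAB ⇒ AB·C·AB·C·AB·AB·C·AB·AB·C·AB·C·AB·AB·C·AB
    A ↦ C
    B ↦ AB
    C ↦ AB

A->C, B->AB, C->AB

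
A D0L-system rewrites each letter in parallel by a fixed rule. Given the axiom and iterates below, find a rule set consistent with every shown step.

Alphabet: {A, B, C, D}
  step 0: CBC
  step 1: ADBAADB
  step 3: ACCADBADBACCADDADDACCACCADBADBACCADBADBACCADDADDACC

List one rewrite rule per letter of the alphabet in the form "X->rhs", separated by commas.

A->ACC, B->A, C->ADB, D->ADD

  step 0 ⇒ step 1: CBC ⇒ ADB·A·ADB
    B ↦ A
    C ↦ ADB
    A ↦ ACC  (constrained at step 1)
    D ↦ ADD  (constrained at step 1)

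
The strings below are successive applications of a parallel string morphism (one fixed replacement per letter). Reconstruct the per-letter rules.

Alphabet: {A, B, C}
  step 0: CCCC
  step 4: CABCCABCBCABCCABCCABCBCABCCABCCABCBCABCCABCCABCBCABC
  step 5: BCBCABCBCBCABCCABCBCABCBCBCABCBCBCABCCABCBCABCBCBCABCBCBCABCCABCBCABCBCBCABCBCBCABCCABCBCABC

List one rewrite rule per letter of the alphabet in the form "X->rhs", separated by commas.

A->B, B->CA, C->BC

  step 4 ⇒ step 5: CABCCABCBCABCCABCCABCBCABCCABCCABCBCABCCABCCABCBCABC ⇒ BC·B·CA·BC·BC·B·CA·BC·CA·BC·B·CA·BC·BC·B·CA·BC·BC·B·CA·BC·CA·BC·B·CA·BC·BC·B·CA·BC·BC·B·CA·BC·CA·BC·B·CA·BC·BC·B·CA·BC·BC·B·CA·BC·CA·BC·B·CA·BC
    A ↦ B
    B ↦ CA
    C ↦ BC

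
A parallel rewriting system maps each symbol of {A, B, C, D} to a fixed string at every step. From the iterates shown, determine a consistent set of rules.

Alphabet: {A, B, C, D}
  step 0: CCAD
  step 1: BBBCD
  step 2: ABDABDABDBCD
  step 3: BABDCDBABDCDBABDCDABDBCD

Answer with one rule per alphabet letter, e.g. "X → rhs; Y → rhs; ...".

  step 2 ⇒ step 3: ABDABDABDBCD ⇒ B·ABD·CD·B·ABD·CD·B·ABD·CD·ABD·B·CD
    A ↦ B
    B ↦ ABD
    C ↦ B
    D ↦ CD

A->B, B->ABD, C->B, D->CD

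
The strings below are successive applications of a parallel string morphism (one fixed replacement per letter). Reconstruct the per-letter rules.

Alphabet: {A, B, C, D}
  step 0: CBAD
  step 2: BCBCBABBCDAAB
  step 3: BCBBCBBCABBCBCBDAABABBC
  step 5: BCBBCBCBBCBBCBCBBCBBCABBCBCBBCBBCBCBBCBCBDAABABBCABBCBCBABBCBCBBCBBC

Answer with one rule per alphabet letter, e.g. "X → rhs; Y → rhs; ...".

A->AB, B->BC, C->B, D->DA

  step 2 ⇒ step 3: BCBCBABBCDAAB ⇒ BC·B·BC·B·BC·AB·BC·BC·B·DA·AB·AB·BC
    A ↦ AB
    B ↦ BC
    C ↦ B
    D ↦ DA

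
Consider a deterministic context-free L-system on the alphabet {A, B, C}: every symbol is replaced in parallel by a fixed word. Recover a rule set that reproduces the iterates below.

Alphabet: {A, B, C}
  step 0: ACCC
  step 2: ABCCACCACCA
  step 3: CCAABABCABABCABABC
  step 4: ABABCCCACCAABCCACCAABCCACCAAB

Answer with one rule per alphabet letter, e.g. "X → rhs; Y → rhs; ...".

  step 3 ⇒ step 4: CCAABABCABABCABABC ⇒ AB·AB·C·C·CA·C·CA·AB·C·CA·C·CA·AB·C·CA·C·CA·AB
    A ↦ C
    B ↦ CA
    C ↦ AB

A->C, B->CA, C->AB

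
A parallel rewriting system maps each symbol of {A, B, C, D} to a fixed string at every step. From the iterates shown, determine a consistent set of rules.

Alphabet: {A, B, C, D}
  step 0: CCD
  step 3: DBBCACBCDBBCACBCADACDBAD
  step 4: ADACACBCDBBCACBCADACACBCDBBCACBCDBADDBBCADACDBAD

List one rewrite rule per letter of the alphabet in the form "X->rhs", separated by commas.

  step 3 ⇒ step 4: DBBCACBCDBBCACBCADACDBAD ⇒ AD·AC·AC·BC·DB·BC·AC·BC·AD·AC·AC·BC·DB·BC·AC·BC·DB·AD·DB·BC·AD·AC·DB·AD
    A ↦ DB
    B ↦ AC
    C ↦ BC
    D ↦ AD

A->DB, B->AC, C->BC, D->AD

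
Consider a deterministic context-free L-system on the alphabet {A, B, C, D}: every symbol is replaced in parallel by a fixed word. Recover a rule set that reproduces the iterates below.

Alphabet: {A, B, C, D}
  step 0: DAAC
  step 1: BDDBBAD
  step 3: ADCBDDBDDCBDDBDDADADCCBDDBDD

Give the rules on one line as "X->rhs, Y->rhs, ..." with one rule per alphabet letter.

  step 0 ⇒ step 1: DAAC ⇒ BDD·B·B·AD
    A ↦ B
    C ↦ AD
    D ↦ BDD
    B ↦ C  (constrained at step 1)

A->B, B->C, C->AD, D->BDD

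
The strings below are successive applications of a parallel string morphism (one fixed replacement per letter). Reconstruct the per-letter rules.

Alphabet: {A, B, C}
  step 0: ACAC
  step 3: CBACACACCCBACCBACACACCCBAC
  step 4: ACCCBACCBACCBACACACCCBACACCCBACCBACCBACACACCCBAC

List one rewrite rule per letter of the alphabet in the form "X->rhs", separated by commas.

A->CB, B->C, C->AC

  step 3 ⇒ step 4: CBACACACCCBACCBACACACCCBAC ⇒ AC·C·CB·AC·CB·AC·CB·AC·AC·AC·C·CB·AC·AC·C·CB·AC·CB·AC·CB·AC·AC·AC·C·CB·AC
    A ↦ CB
    B ↦ C
    C ↦ AC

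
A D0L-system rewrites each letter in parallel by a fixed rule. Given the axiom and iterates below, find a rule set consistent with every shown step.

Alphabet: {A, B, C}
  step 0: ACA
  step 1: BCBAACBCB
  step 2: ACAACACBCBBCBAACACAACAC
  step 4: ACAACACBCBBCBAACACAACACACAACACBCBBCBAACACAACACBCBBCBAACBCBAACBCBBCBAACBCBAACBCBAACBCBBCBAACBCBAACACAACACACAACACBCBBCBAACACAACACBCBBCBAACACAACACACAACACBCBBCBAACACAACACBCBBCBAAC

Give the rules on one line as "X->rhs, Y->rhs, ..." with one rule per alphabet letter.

  step 1 ⇒ step 2: BCBAACBCB ⇒ AC·AAC·AC·BCB·BCB·AAC·AC·AAC·AC
    A ↦ BCB
    B ↦ AC
    C ↦ AAC

A->BCB, B->AC, C->AAC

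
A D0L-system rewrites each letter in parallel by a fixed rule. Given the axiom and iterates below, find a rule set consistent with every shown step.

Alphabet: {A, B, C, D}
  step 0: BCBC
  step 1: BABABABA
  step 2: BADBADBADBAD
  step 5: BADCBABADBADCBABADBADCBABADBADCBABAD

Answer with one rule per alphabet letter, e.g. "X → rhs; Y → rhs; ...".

A->D, B->BA, C->BA, D->C

  step 1 ⇒ step 2: BABABABA ⇒ BA·D·BA·D·BA·D·BA·D
    A ↦ D
    B ↦ BA
  step 0 ⇒ step 1: BCBC ⇒ BA·BA·BA·BA
    C ↦ BA
    D ↦ C  (constrained at step 2)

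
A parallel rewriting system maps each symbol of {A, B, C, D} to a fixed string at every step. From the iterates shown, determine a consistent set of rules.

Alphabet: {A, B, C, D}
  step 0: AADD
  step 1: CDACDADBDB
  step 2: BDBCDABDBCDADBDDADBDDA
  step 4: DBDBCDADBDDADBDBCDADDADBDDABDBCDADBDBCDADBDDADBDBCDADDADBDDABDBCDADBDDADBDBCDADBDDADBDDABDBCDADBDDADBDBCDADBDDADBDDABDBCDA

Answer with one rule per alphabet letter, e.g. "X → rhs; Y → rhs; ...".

  step 1 ⇒ step 2: CDACDADBDB ⇒ B·DB·CDA·B·DB·CDA·DB·DDA·DB·DDA
    A ↦ CDA
    B ↦ DDA
    C ↦ B
    D ↦ DB

A->CDA, B->DDA, C->B, D->DB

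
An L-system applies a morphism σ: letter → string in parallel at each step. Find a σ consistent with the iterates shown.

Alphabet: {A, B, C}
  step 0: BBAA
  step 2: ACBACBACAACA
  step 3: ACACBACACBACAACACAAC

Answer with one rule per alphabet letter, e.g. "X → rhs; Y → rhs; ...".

  step 2 ⇒ step 3: ACBACBACAACA ⇒ AC·A·CB·AC·A·CB·AC·A·AC·AC·A·AC
    A ↦ AC
    B ↦ CB
    C ↦ A

A->AC, B->CB, C->A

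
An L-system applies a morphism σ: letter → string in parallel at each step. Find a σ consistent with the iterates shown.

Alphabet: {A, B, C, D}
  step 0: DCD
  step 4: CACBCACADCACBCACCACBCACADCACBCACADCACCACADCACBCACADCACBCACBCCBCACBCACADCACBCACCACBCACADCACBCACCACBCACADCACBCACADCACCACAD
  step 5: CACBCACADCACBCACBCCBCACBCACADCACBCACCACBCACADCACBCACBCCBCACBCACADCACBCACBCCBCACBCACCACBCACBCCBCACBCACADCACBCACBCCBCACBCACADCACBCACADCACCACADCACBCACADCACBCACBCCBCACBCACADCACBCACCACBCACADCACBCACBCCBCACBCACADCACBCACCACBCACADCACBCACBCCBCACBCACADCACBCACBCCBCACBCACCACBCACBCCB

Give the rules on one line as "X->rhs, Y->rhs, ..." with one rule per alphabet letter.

A->B, B->AD, C->CAC, D->CCB

  step 4 ⇒ step 5: CACBCACADCACBCACCACBCACADCACBCACADCACCACADCACBCACADCACBCACBCCBCACBCACADCACBCACCACBCACADCACBCACCACBCACADCACBCACADCACCACAD ⇒ CAC·B·CAC·AD·CAC·B·CAC·B·CCB·CAC·B·CAC·AD·CAC·B·CAC·CAC·B·CAC·AD·CAC·B·CAC·B·CCB·CAC·B·CAC·AD·CAC·B·CAC·B·CCB·CAC·B·CAC·CAC·B·CAC·B·CCB·CAC·B·CAC·AD·CAC·B·CAC·B·CCB·CAC·B·CAC·AD·CAC·B·CAC·AD·CAC·CAC·AD·CAC·B·CAC·AD·CAC·B·CAC·B·CCB·CAC·B·CAC·AD·CAC·B·CAC·CAC·B·CAC·AD·CAC·B·CAC·B·CCB·CAC·B·CAC·AD·CAC·B·CAC·CAC·B·CAC·AD·CAC·B·CAC·B·CCB·CAC·B·CAC·AD·CAC·B·CAC·B·CCB·CAC·B·CAC·CAC·B·CAC·B·CCB
    A ↦ B
    B ↦ AD
    C ↦ CAC
    D ↦ CCB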